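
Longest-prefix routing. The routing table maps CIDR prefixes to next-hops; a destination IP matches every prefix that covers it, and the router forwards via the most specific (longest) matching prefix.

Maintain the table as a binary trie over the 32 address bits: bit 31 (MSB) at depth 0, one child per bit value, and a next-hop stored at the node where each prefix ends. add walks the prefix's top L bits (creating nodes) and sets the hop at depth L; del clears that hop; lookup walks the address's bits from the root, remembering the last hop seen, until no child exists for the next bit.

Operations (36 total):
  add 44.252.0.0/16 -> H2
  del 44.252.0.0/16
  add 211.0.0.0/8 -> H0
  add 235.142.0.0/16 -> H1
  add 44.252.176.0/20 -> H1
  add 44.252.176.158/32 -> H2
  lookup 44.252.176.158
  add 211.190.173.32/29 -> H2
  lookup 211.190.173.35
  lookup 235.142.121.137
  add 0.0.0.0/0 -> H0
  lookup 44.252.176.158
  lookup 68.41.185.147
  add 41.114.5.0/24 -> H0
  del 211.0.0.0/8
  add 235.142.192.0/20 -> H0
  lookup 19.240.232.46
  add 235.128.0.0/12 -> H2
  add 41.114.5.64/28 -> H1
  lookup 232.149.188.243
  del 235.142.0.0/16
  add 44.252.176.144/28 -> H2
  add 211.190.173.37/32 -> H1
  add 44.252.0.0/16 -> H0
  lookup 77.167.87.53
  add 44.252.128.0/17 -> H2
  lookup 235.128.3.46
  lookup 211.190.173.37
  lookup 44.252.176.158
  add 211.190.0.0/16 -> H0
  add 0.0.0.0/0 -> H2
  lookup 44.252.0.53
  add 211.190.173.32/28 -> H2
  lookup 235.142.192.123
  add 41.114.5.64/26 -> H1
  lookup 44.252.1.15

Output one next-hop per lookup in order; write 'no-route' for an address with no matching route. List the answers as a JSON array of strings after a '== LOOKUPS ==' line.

Process each operation:
  + 44.252.0.0/16 (H2) depth=16
  del 44.252.0.0/16 (clear depth 16)
  + 211.0.0.0/8 (H0) depth=8
  + 235.142.0.0/16 (H1) depth=16
  + 44.252.176.0/20 (H1) depth=20
  + 44.252.176.158/32 (H2) depth=32
  Q 44.252.176.158: descend 00101100111111001011000010011110 ; hops seen [H1,H2] ; pick H2
  + 211.190.173.32/29 (H2) depth=29
  Q 211.190.173.35: descend 11010011101111101010110100100 ; hops seen [H0,H2] ; pick H2
  Q 235.142.121.137: descend 1110101110001110 ; hops seen [H1] ; pick H1
  + 0.0.0.0/0 (H0) depth=0
  Q 44.252.176.158: descend 00101100111111001011000010011110 ; hops seen [H0,H1,H2] ; pick H2
  Q 68.41.185.147: descend 0 ; hops seen [H0] ; pick H0
  + 41.114.5.0/24 (H0) depth=24
  del 211.0.0.0/8 (clear depth 8)
  + 235.142.192.0/20 (H0) depth=20
  Q 19.240.232.46: descend 00 ; hops seen [H0] ; pick H0
  + 235.128.0.0/12 (H2) depth=12
  + 41.114.5.64/28 (H1) depth=28
  Q 232.149.188.243: descend 111010 ; hops seen [H0] ; pick H0
  del 235.142.0.0/16 (clear depth 16)
  + 44.252.176.144/28 (H2) depth=28
  + 211.190.173.37/32 (H1) depth=32
  + 44.252.0.0/16 (H0) depth=16
  Q 77.167.87.53: descend 0 ; hops seen [H0] ; pick H0
  + 44.252.128.0/17 (H2) depth=17
  Q 235.128.3.46: descend 111010111000 ; hops seen [H0,H2] ; pick H2
  Q 211.190.173.37: descend 11010011101111101010110100100101 ; hops seen [H0,H2,H1] ; pick H1
  Q 44.252.176.158: descend 00101100111111001011000010011110 ; hops seen [H0,H0,H2,H1,H2,H2] ; pick H2
  + 211.190.0.0/16 (H0) depth=16
  + 0.0.0.0/0 (H2) depth=0
  Q 44.252.0.53: descend 0010110011111100 ; hops seen [H2,H0] ; pick H0
  + 211.190.173.32/28 (H2) depth=28
  Q 235.142.192.123: descend 11101011100011101100 ; hops seen [H2,H2,H0] ; pick H0
  + 41.114.5.64/26 (H1) depth=26
  Q 44.252.1.15: descend 0010110011111100 ; hops seen [H2,H0] ; pick H0

== LOOKUPS ==
["H2","H2","H1","H2","H0","H0","H0","H0","H2","H1","H2","H0","H0","H0"]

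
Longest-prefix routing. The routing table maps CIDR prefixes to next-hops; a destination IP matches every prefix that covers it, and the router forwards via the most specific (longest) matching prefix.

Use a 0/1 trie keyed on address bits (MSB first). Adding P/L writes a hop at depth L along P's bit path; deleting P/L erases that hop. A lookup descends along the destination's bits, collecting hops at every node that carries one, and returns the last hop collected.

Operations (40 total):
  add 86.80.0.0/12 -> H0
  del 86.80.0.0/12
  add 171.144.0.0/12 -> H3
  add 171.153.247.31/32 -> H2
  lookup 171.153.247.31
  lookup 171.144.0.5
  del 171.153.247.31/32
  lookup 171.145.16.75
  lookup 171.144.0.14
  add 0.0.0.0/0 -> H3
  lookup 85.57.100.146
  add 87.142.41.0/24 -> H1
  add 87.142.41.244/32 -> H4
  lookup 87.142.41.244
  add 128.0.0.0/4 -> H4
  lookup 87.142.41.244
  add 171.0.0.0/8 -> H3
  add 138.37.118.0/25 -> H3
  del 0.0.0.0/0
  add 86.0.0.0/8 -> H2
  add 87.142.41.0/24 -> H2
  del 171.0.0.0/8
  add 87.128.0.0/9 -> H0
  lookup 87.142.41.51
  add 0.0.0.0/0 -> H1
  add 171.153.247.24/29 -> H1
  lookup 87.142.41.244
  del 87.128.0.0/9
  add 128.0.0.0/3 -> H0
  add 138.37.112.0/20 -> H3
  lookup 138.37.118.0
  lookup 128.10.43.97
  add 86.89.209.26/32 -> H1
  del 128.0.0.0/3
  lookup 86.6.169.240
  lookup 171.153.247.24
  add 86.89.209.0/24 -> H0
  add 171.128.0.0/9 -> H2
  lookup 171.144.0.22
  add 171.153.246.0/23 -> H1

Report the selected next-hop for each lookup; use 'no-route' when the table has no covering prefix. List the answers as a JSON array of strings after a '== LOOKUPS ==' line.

Process each operation:
  add 86.80.0.0/12 -> H0 at depth 12
  - 86.80.0.0/12 clear@12
  add 171.144.0.0/12 -> H3 at depth 12
  add 171.153.247.31/32 -> H2 at depth 32
  Q 171.153.247.31: descend 10101011100110011111011100011111 ; hops seen [H3,H2] ; pick H2
  Q 171.144.0.5: descend 101010111001 ; hops seen [H3] ; pick H3
  - 171.153.247.31/32 clear@32
  Q 171.145.16.75: descend 101010111001 ; hops seen [H3] ; pick H3
  Q 171.144.0.14: descend 101010111001 ; hops seen [H3] ; pick H3
  add 0.0.0.0/0 -> H3 at depth 0
  Q 85.57.100.146: descend 010101 ; hops seen [H3] ; pick H3
  add 87.142.41.0/24 -> H1 at depth 24
  add 87.142.41.244/32 -> H4 at depth 32
  Q 87.142.41.244: descend 01010111100011100010100111110100 ; hops seen [H3,H1,H4] ; pick H4
  add 128.0.0.0/4 -> H4 at depth 4
  Q 87.142.41.244: descend 01010111100011100010100111110100 ; hops seen [H3,H1,H4] ; pick H4
  add 171.0.0.0/8 -> H3 at depth 8
  add 138.37.118.0/25 -> H3 at depth 25
  - 0.0.0.0/0 clear@0
  add 86.0.0.0/8 -> H2 at depth 8
  add 87.142.41.0/24 -> H2 at depth 24
  - 171.0.0.0/8 clear@8
  add 87.128.0.0/9 -> H0 at depth 9
  Q 87.142.41.51: descend 010101111000111000101001 ; hops seen [H0,H2] ; pick H2
  add 0.0.0.0/0 -> H1 at depth 0
  add 171.153.247.24/29 -> H1 at depth 29
  Q 87.142.41.244: descend 01010111100011100010100111110100 ; hops seen [H1,H0,H2,H4] ; pick H4
  - 87.128.0.0/9 clear@9
  add 128.0.0.0/3 -> H0 at depth 3
  add 138.37.112.0/20 -> H3 at depth 20
  Q 138.37.118.0: descend 1000101000100101011101100 ; hops seen [H1,H0,H4,H3,H3] ; pick H3
  Q 128.10.43.97: descend 1000 ; hops seen [H1,H0,H4] ; pick H4
  add 86.89.209.26/32 -> H1 at depth 32
  - 128.0.0.0/3 clear@3
  Q 86.6.169.240: descend 010101100 ; hops seen [H1,H2] ; pick H2
  Q 171.153.247.24: descend 10101011100110011111011100011 ; hops seen [H1,H3,H1] ; pick H1
  add 86.89.209.0/24 -> H0 at depth 24
  add 171.128.0.0/9 -> H2 at depth 9
  Q 171.144.0.22: descend 101010111001 ; hops seen [H1,H2,H3] ; pick H3
  add 171.153.246.0/23 -> H1 at depth 23

== LOOKUPS ==
["H2","H3","H3","H3","H3","H4","H4","H2","H4","H3","H4","H2","H1","H3"]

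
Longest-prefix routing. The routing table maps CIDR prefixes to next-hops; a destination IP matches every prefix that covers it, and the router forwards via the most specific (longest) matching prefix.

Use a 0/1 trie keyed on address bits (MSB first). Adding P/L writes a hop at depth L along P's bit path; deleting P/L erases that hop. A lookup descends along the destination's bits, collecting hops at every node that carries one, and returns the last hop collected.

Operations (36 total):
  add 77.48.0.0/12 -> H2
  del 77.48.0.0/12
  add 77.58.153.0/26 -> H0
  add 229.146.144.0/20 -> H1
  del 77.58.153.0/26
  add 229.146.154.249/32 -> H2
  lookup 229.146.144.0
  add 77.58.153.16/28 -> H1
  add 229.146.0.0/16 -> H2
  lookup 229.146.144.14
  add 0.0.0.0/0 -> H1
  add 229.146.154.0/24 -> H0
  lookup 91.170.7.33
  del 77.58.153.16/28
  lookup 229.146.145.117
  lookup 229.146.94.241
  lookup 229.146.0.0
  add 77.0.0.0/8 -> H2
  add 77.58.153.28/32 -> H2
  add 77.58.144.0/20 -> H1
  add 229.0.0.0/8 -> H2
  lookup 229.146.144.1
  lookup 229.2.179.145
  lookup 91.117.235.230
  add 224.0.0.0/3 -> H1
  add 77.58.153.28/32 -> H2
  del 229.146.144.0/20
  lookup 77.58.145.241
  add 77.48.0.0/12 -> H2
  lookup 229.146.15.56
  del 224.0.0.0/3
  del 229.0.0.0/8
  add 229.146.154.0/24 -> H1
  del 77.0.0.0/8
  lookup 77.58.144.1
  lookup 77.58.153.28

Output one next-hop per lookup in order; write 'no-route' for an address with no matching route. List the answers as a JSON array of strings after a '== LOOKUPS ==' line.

Trace:
  add 77.48.0.0/12 -> H2 at depth 12
  del 77.48.0.0/12 (clear depth 12)
  add 77.58.153.0/26 -> H0 at depth 26
  add 229.146.144.0/20 -> H1 at depth 20
  del 77.58.153.0/26 (clear depth 26)
  add 229.146.154.249/32 -> H2 at depth 32
  Q 229.146.144.0: descend 11100101100100101001 ; hops seen [H1] ; pick H1
  add 77.58.153.16/28 -> H1 at depth 28
  add 229.146.0.0/16 -> H2 at depth 16
  Q 229.146.144.14: descend 11100101100100101001 ; hops seen [H2,H1] ; pick H1
  add 0.0.0.0/0 -> H1 at depth 0
  add 229.146.154.0/24 -> H0 at depth 24
  Q 91.170.7.33: descend 010 ; hops seen [H1] ; pick H1
  del 77.58.153.16/28 (clear depth 28)
  Q 229.146.145.117: descend 11100101100100101001 ; hops seen [H1,H2,H1] ; pick H1
  Q 229.146.94.241: descend 1110010110010010 ; hops seen [H1,H2] ; pick H2
  Q 229.146.0.0: descend 1110010110010010 ; hops seen [H1,H2] ; pick H2
  add 77.0.0.0/8 -> H2 at depth 8
  add 77.58.153.28/32 -> H2 at depth 32
  add 77.58.144.0/20 -> H1 at depth 20
  add 229.0.0.0/8 -> H2 at depth 8
  Q 229.146.144.1: descend 11100101100100101001 ; hops seen [H1,H2,H2,H1] ; pick H1
  Q 229.2.179.145: descend 11100101 ; hops seen [H1,H2] ; pick H2
  Q 91.117.235.230: descend 010 ; hops seen [H1] ; pick H1
  add 224.0.0.0/3 -> H1 at depth 3
  add 77.58.153.28/32 -> H2 at depth 32
  del 229.146.144.0/20 (clear depth 20)
  Q 77.58.145.241: descend 01001101001110101001 ; hops seen [H1,H2,H1] ; pick H1
  add 77.48.0.0/12 -> H2 at depth 12
  Q 229.146.15.56: descend 1110010110010010 ; hops seen [H1,H1,H2,H2] ; pick H2
  del 224.0.0.0/3 (clear depth 3)
  del 229.0.0.0/8 (clear depth 8)
  add 229.146.154.0/24 -> H1 at depth 24
  del 77.0.0.0/8 (clear depth 8)
  Q 77.58.144.1: descend 01001101001110101001 ; hops seen [H1,H2,H1] ; pick H1
  Q 77.58.153.28: descend 01001101001110101001100100011100 ; hops seen [H1,H2,H1,H2] ; pick H2

== LOOKUPS ==
["H1","H1","H1","H1","H2","H2","H1","H2","H1","H1","H2","H1","H2"]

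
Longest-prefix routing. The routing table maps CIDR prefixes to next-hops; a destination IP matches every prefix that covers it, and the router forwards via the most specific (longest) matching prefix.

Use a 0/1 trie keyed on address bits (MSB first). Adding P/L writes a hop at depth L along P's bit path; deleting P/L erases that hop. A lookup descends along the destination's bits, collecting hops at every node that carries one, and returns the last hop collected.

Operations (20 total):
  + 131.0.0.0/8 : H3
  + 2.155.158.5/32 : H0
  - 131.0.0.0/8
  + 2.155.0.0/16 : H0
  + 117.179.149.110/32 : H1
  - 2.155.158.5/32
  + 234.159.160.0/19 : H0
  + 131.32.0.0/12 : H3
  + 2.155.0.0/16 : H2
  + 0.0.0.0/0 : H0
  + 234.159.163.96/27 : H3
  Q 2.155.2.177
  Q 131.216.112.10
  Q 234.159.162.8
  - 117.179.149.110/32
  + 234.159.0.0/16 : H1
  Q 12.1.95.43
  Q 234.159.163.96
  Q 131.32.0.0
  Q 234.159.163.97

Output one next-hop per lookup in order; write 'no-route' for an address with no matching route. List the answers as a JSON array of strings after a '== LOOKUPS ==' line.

Apply in order:
  + 131.0.0.0/8 (H3) depth=8
  + 2.155.158.5/32 (H0) depth=32
  del 131.0.0.0/8 (clear depth 8)
  + 2.155.0.0/16 (H0) depth=16
  + 117.179.149.110/32 (H1) depth=32
  del 2.155.158.5/32 (clear depth 32)
  + 234.159.160.0/19 (H0) depth=19
  + 131.32.0.0/12 (H3) depth=12
  + 2.155.0.0/16 (H2) depth=16
  + 0.0.0.0/0 (H0) depth=0
  + 234.159.163.96/27 (H3) depth=27
  lookup 2.155.2.177: bits 0000001010011011 walk d0:H0→d1:-→d2:-→d3:-→d4:-→d5:-→d6:-→d7:-→d8:-→d9:-→d10:-→d11:-→d12:-→d13:-→d14:-→d15:-→d16:H2 -> H2
  lookup 131.216.112.10: bits 10000011 walk d0:H0→d1:-→d2:-→d3:-→d4:-→d5:-→d6:-→d7:-→d8:- -> H0
  lookup 234.159.162.8: bits 11101010100111111010001 walk d0:H0→d1:-→d2:-→d3:-→d4:-→d5:-→d6:-→d7:-→d8:-→d9:-→d10:-→d11:-→d12:-→d13:-→d14:-→d15:-→d16:-→d17:-→d18:-→d19:H0→d20:-→d21:-→d22:-→d23:- -> H0
  del 117.179.149.110/32 (clear depth 32)
  + 234.159.0.0/16 (H1) depth=16
  lookup 12.1.95.43: bits 0000 walk d0:H0→d1:-→d2:-→d3:-→d4:- -> H0
  lookup 234.159.163.96: bits 111010101001111110100011011 walk d0:H0→d1:-→d2:-→d3:-→d4:-→d5:-→d6:-→d7:-→d8:-→d9:-→d10:-→d11:-→d12:-→d13:-→d14:-→d15:-→d16:H1→d17:-→d18:-→d19:H0→d20:-→d21:-→d22:-→d23:-→d24:-→d25:-→d26:-→d27:H3 -> H3
  lookup 131.32.0.0: bits 100000110010 walk d0:H0→d1:-→d2:-→d3:-→d4:-→d5:-→d6:-→d7:-→d8:-→d9:-→d10:-→d11:-→d12:H3 -> H3
  lookup 234.159.163.97: bits 111010101001111110100011011 walk d0:H0→d1:-→d2:-→d3:-→d4:-→d5:-→d6:-→d7:-→d8:-→d9:-→d10:-→d11:-→d12:-→d13:-→d14:-→d15:-→d16:H1→d17:-→d18:-→d19:H0→d20:-→d21:-→d22:-→d23:-→d24:-→d25:-→d26:-→d27:H3 -> H3

== LOOKUPS ==
["H2","H0","H0","H0","H3","H3","H3"]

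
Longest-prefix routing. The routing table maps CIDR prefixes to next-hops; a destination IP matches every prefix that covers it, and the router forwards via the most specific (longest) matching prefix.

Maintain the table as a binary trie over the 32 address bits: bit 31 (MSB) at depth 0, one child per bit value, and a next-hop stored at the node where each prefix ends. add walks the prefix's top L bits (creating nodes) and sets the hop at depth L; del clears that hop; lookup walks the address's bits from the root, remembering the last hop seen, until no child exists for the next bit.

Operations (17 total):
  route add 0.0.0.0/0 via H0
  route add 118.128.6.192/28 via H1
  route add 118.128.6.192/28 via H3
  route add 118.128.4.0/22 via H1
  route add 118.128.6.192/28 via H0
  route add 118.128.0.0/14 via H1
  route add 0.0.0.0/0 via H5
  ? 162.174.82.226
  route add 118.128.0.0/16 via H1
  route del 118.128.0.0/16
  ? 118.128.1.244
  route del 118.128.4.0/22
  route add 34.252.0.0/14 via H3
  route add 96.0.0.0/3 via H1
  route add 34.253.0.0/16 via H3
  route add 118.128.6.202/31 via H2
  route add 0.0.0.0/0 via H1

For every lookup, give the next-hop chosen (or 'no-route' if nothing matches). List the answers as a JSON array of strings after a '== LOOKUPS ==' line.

Trace:
  add 0.0.0.0/0 -> H0 at depth 0
  add 118.128.6.192/28 -> H1 at depth 28
  add 118.128.6.192/28 -> H3 at depth 28
  add 118.128.4.0/22 -> H1 at depth 22
  add 118.128.6.192/28 -> H0 at depth 28
  add 118.128.0.0/14 -> H1 at depth 14
  add 0.0.0.0/0 -> H5 at depth 0
  Q 162.174.82.226: descend ε ; hops seen [H5] ; pick H5
  add 118.128.0.0/16 -> H1 at depth 16
  - 118.128.0.0/16 clear@16
  Q 118.128.1.244: descend 011101101000000000000 ; hops seen [H5,H1] ; pick H1
  - 118.128.4.0/22 clear@22
  add 34.252.0.0/14 -> H3 at depth 14
  add 96.0.0.0/3 -> H1 at depth 3
  add 34.253.0.0/16 -> H3 at depth 16
  add 118.128.6.202/31 -> H2 at depth 31
  add 0.0.0.0/0 -> H1 at depth 0

== LOOKUPS ==
["H5","H1"]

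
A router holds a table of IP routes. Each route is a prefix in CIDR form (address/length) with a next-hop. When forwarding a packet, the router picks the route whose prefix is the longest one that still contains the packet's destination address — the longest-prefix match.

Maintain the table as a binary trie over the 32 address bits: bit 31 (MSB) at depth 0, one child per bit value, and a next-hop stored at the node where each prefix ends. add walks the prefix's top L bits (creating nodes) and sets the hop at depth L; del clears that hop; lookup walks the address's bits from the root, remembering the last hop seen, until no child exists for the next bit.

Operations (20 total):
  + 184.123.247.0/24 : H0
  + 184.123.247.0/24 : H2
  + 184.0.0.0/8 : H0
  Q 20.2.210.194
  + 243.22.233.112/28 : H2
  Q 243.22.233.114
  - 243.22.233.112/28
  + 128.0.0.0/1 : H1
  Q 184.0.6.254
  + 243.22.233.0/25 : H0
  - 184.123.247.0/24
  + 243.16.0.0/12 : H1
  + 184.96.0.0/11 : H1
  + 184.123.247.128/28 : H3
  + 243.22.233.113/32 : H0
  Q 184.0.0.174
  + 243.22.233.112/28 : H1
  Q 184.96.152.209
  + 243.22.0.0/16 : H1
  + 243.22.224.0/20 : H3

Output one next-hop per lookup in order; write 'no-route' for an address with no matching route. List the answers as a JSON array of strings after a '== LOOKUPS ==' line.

Trace:
  add 184.123.247.0/24 -> H0 at depth 24
  add 184.123.247.0/24 -> H2 at depth 24
  add 184.0.0.0/8 -> H0 at depth 8
  ? 20.2.210.194  path d0:-  best=no-route
  add 243.22.233.112/28 -> H2 at depth 28
  ? 243.22.233.114  path d0:-→d1:-→d2:-→d3:-→d4:-→d5:-→d6:-→d7:-→d8:-→d9:-→d10:-→d11:-→d12:-→d13:-→d14:-→d15:-→d16:-→d17:-→d18:-→d19:-→d20:-→d21:-→d22:-→d23:-→d24:-→d25:-→d26:-→d27:-→d28:H2  best=H2
  del 243.22.233.112/28 (clear depth 28)
  add 128.0.0.0/1 -> H1 at depth 1
  ? 184.0.6.254  path d0:-→d1:H1→d2:-→d3:-→d4:-→d5:-→d6:-→d7:-→d8:H0→d9:-  best=H0
  add 243.22.233.0/25 -> H0 at depth 25
  del 184.123.247.0/24 (clear depth 24)
  add 243.16.0.0/12 -> H1 at depth 12
  add 184.96.0.0/11 -> H1 at depth 11
  add 184.123.247.128/28 -> H3 at depth 28
  add 243.22.233.113/32 -> H0 at depth 32
  ? 184.0.0.174  path d0:-→d1:H1→d2:-→d3:-→d4:-→d5:-→d6:-→d7:-→d8:H0→d9:-  best=H0
  add 243.22.233.112/28 -> H1 at depth 28
  ? 184.96.152.209  path d0:-→d1:H1→d2:-→d3:-→d4:-→d5:-→d6:-→d7:-→d8:H0→d9:-→d10:-→d11:H1  best=H1
  add 243.22.0.0/16 -> H1 at depth 16
  add 243.22.224.0/20 -> H3 at depth 20

== LOOKUPS ==
["no-route","H2","H0","H0","H1"]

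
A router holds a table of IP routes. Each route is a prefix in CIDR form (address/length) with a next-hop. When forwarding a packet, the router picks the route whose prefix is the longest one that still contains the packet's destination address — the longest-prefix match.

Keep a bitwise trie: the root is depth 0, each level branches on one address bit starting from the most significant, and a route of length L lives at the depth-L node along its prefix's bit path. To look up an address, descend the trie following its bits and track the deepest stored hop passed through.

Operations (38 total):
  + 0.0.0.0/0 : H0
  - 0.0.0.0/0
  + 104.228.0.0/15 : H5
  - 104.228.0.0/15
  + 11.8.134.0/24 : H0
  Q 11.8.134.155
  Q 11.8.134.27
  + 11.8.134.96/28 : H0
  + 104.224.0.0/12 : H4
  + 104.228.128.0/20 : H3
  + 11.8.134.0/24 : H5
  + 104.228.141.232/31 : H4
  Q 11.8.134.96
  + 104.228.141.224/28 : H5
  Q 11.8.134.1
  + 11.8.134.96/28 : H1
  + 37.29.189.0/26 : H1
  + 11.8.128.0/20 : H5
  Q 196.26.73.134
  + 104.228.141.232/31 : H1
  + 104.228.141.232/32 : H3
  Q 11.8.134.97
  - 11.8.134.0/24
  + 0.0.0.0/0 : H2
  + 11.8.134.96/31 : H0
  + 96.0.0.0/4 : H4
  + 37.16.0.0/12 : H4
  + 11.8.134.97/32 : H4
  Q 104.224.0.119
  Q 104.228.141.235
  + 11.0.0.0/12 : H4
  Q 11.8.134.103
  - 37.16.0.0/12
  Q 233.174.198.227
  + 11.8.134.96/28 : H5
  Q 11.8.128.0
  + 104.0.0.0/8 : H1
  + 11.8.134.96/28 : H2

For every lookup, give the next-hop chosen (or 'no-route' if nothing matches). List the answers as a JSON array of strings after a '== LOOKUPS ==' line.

Process each operation:
  + 0.0.0.0/0 (H0) depth=0
  - 0.0.0.0/0 clear@0
  + 104.228.0.0/15 (H5) depth=15
  - 104.228.0.0/15 clear@15
  + 11.8.134.0/24 (H0) depth=24
  lookup 11.8.134.155: bits 000010110000100010000110 walk d0:-→d1:-→d2:-→d3:-→d4:-→d5:-→d6:-→d7:-→d8:-→d9:-→d10:-→d11:-→d12:-→d13:-→d14:-→d15:-→d16:-→d17:-→d18:-→d19:-→d20:-→d21:-→d22:-→d23:-→d24:H0 -> H0
  lookup 11.8.134.27: bits 000010110000100010000110 walk d0:-→d1:-→d2:-→d3:-→d4:-→d5:-→d6:-→d7:-→d8:-→d9:-→d10:-→d11:-→d12:-→d13:-→d14:-→d15:-→d16:-→d17:-→d18:-→d19:-→d20:-→d21:-→d22:-→d23:-→d24:H0 -> H0
  + 11.8.134.96/28 (H0) depth=28
  + 104.224.0.0/12 (H4) depth=12
  + 104.228.128.0/20 (H3) depth=20
  + 11.8.134.0/24 (H5) depth=24
  + 104.228.141.232/31 (H4) depth=31
  lookup 11.8.134.96: bits 0000101100001000100001100110 walk d0:-→d1:-→d2:-→d3:-→d4:-→d5:-→d6:-→d7:-→d8:-→d9:-→d10:-→d11:-→d12:-→d13:-→d14:-→d15:-→d16:-→d17:-→d18:-→d19:-→d20:-→d21:-→d22:-→d23:-→d24:H5→d25:-→d26:-→d27:-→d28:H0 -> H0
  + 104.228.141.224/28 (H5) depth=28
  lookup 11.8.134.1: bits 0000101100001000100001100 walk d0:-→d1:-→d2:-→d3:-→d4:-→d5:-→d6:-→d7:-→d8:-→d9:-→d10:-→d11:-→d12:-→d13:-→d14:-→d15:-→d16:-→d17:-→d18:-→d19:-→d20:-→d21:-→d22:-→d23:-→d24:H5→d25:- -> H5
  + 11.8.134.96/28 (H1) depth=28
  + 37.29.189.0/26 (H1) depth=26
  + 11.8.128.0/20 (H5) depth=20
  lookup 196.26.73.134: bits ε walk d0:- -> no-route
  + 104.228.141.232/31 (H1) depth=31
  + 104.228.141.232/32 (H3) depth=32
  lookup 11.8.134.97: bits 0000101100001000100001100110 walk d0:-→d1:-→d2:-→d3:-→d4:-→d5:-→d6:-→d7:-→d8:-→d9:-→d10:-→d11:-→d12:-→d13:-→d14:-→d15:-→d16:-→d17:-→d18:-→d19:-→d20:H5→d21:-→d22:-→d23:-→d24:H5→d25:-→d26:-→d27:-→d28:H1 -> H1
  - 11.8.134.0/24 clear@24
  + 0.0.0.0/0 (H2) depth=0
  + 11.8.134.96/31 (H0) depth=31
  + 96.0.0.0/4 (H4) depth=4
  + 37.16.0.0/12 (H4) depth=12
  + 11.8.134.97/32 (H4) depth=32
  lookup 104.224.0.119: bits 0110100011100 walk d0:H2→d1:-→d2:-→d3:-→d4:H4→d5:-→d6:-→d7:-→d8:-→d9:-→d10:-→d11:-→d12:H4→d13:- -> H4
  lookup 104.228.141.235: bits 011010001110010010001101111010 walk d0:H2→d1:-→d2:-→d3:-→d4:H4→d5:-→d6:-→d7:-→d8:-→d9:-→d10:-→d11:-→d12:H4→d13:-→d14:-→d15:-→d16:-→d17:-→d18:-→d19:-→d20:H3→d21:-→d22:-→d23:-→d24:-→d25:-→d26:-→d27:-→d28:H5→d29:-→d30:- -> H5
  + 11.0.0.0/12 (H4) depth=12
  lookup 11.8.134.103: bits 00001011000010001000011001100 walk d0:H2→d1:-→d2:-→d3:-→d4:-→d5:-→d6:-→d7:-→d8:-→d9:-→d10:-→d11:-→d12:H4→d13:-→d14:-→d15:-→d16:-→d17:-→d18:-→d19:-→d20:H5→d21:-→d22:-→d23:-→d24:-→d25:-→d26:-→d27:-→d28:H1→d29:- -> H1
  - 37.16.0.0/12 clear@12
  lookup 233.174.198.227: bits ε walk d0:H2 -> H2
  + 11.8.134.96/28 (H5) depth=28
  lookup 11.8.128.0: bits 000010110000100010000 walk d0:H2→d1:-→d2:-→d3:-→d4:-→d5:-→d6:-→d7:-→d8:-→d9:-→d10:-→d11:-→d12:H4→d13:-→d14:-→d15:-→d16:-→d17:-→d18:-→d19:-→d20:H5→d21:- -> H5
  + 104.0.0.0/8 (H1) depth=8
  + 11.8.134.96/28 (H2) depth=28

== LOOKUPS ==
["H0","H0","H0","H5","no-route","H1","H4","H5","H1","H2","H5"]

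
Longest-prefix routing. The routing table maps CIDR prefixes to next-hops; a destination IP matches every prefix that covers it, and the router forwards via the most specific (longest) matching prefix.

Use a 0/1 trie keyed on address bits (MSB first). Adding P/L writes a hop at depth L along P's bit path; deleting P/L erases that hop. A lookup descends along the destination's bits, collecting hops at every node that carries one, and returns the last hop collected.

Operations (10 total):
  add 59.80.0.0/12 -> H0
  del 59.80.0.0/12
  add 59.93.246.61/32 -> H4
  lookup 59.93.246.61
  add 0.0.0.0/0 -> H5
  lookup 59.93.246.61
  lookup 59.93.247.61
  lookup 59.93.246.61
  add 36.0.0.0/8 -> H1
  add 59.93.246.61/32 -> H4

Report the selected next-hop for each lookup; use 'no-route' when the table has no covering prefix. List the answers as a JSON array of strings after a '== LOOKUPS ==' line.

Trace:
  + 59.80.0.0/12 (H0) depth=12
  - 59.80.0.0/12 clear@12
  + 59.93.246.61/32 (H4) depth=32
  lookup 59.93.246.61: bits 00111011010111011111011000111101 walk d0:-→d1:-→d2:-→d3:-→d4:-→d5:-→d6:-→d7:-→d8:-→d9:-→d10:-→d11:-→d12:-→d13:-→d14:-→d15:-→d16:-→d17:-→d18:-→d19:-→d20:-→d21:-→d22:-→d23:-→d24:-→d25:-→d26:-→d27:-→d28:-→d29:-→d30:-→d31:-→d32:H4 -> H4
  + 0.0.0.0/0 (H5) depth=0
  lookup 59.93.246.61: bits 00111011010111011111011000111101 walk d0:H5→d1:-→d2:-→d3:-→d4:-→d5:-→d6:-→d7:-→d8:-→d9:-→d10:-→d11:-→d12:-→d13:-→d14:-→d15:-→d16:-→d17:-→d18:-→d19:-→d20:-→d21:-→d22:-→d23:-→d24:-→d25:-→d26:-→d27:-→d28:-→d29:-→d30:-→d31:-→d32:H4 -> H4
  lookup 59.93.247.61: bits 00111011010111011111011 walk d0:H5→d1:-→d2:-→d3:-→d4:-→d5:-→d6:-→d7:-→d8:-→d9:-→d10:-→d11:-→d12:-→d13:-→d14:-→d15:-→d16:-→d17:-→d18:-→d19:-→d20:-→d21:-→d22:-→d23:- -> H5
  lookup 59.93.246.61: bits 00111011010111011111011000111101 walk d0:H5→d1:-→d2:-→d3:-→d4:-→d5:-→d6:-→d7:-→d8:-→d9:-→d10:-→d11:-→d12:-→d13:-→d14:-→d15:-→d16:-→d17:-→d18:-→d19:-→d20:-→d21:-→d22:-→d23:-→d24:-→d25:-→d26:-→d27:-→d28:-→d29:-→d30:-→d31:-→d32:H4 -> H4
  + 36.0.0.0/8 (H1) depth=8
  + 59.93.246.61/32 (H4) depth=32

== LOOKUPS ==
["H4","H4","H5","H4"]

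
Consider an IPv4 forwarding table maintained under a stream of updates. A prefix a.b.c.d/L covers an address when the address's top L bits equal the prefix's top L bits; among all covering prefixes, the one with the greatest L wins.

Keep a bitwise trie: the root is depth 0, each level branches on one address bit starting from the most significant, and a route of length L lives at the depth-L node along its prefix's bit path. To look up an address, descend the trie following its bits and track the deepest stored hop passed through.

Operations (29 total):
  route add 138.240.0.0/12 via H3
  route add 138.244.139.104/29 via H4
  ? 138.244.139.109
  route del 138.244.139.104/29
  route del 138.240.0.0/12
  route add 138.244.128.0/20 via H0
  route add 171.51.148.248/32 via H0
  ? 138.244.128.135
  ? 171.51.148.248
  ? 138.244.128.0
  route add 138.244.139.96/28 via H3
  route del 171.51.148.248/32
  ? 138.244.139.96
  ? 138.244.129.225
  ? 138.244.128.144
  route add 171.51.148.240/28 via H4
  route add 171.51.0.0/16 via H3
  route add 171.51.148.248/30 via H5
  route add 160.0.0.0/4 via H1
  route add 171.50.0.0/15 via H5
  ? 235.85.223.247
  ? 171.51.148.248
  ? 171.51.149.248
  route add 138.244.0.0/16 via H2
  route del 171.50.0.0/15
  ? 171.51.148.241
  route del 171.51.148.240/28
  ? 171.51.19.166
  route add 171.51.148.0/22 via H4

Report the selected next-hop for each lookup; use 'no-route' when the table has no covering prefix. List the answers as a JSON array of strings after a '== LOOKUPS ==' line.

Apply in order:
  add 138.240.0.0/12 -> H3 at depth 12
  add 138.244.139.104/29 -> H4 at depth 29
  lookup 138.244.139.109: bits 10001010111101001000101101101 walk d0:-→d1:-→d2:-→d3:-→d4:-→d5:-→d6:-→d7:-→d8:-→d9:-→d10:-→d11:-→d12:H3→d13:-→d14:-→d15:-→d16:-→d17:-→d18:-→d19:-→d20:-→d21:-→d22:-→d23:-→d24:-→d25:-→d26:-→d27:-→d28:-→d29:H4 -> H4
  del 138.244.139.104/29 (clear depth 29)
  del 138.240.0.0/12 (clear depth 12)
  add 138.244.128.0/20 -> H0 at depth 20
  add 171.51.148.248/32 -> H0 at depth 32
  lookup 138.244.128.135: bits 10001010111101001000 walk d0:-→d1:-→d2:-→d3:-→d4:-→d5:-→d6:-→d7:-→d8:-→d9:-→d10:-→d11:-→d12:-→d13:-→d14:-→d15:-→d16:-→d17:-→d18:-→d19:-→d20:H0 -> H0
  lookup 171.51.148.248: bits 10101011001100111001010011111000 walk d0:-→d1:-→d2:-→d3:-→d4:-→d5:-→d6:-→d7:-→d8:-→d9:-→d10:-→d11:-→d12:-→d13:-→d14:-→d15:-→d16:-→d17:-→d18:-→d19:-→d20:-→d21:-→d22:-→d23:-→d24:-→d25:-→d26:-→d27:-→d28:-→d29:-→d30:-→d31:-→d32:H0 -> H0
  lookup 138.244.128.0: bits 10001010111101001000 walk d0:-→d1:-→d2:-→d3:-→d4:-→d5:-→d6:-→d7:-→d8:-→d9:-→d10:-→d11:-→d12:-→d13:-→d14:-→d15:-→d16:-→d17:-→d18:-→d19:-→d20:H0 -> H0
  add 138.244.139.96/28 -> H3 at depth 28
  del 171.51.148.248/32 (clear depth 32)
  lookup 138.244.139.96: bits 1000101011110100100010110110 walk d0:-→d1:-→d2:-→d3:-→d4:-→d5:-→d6:-→d7:-→d8:-→d9:-→d10:-→d11:-→d12:-→d13:-→d14:-→d15:-→d16:-→d17:-→d18:-→d19:-→d20:H0→d21:-→d22:-→d23:-→d24:-→d25:-→d26:-→d27:-→d28:H3 -> H3
  lookup 138.244.129.225: bits 10001010111101001000 walk d0:-→d1:-→d2:-→d3:-→d4:-→d5:-→d6:-→d7:-→d8:-→d9:-→d10:-→d11:-→d12:-→d13:-→d14:-→d15:-→d16:-→d17:-→d18:-→d19:-→d20:H0 -> H0
  lookup 138.244.128.144: bits 10001010111101001000 walk d0:-→d1:-→d2:-→d3:-→d4:-→d5:-→d6:-→d7:-→d8:-→d9:-→d10:-→d11:-→d12:-→d13:-→d14:-→d15:-→d16:-→d17:-→d18:-→d19:-→d20:H0 -> H0
  add 171.51.148.240/28 -> H4 at depth 28
  add 171.51.0.0/16 -> H3 at depth 16
  add 171.51.148.248/30 -> H5 at depth 30
  add 160.0.0.0/4 -> H1 at depth 4
  add 171.50.0.0/15 -> H5 at depth 15
  lookup 235.85.223.247: bits 1 walk d0:-→d1:- -> no-route
  lookup 171.51.148.248: bits 10101011001100111001010011111000 walk d0:-→d1:-→d2:-→d3:-→d4:H1→d5:-→d6:-→d7:-→d8:-→d9:-→d10:-→d11:-→d12:-→d13:-→d14:-→d15:H5→d16:H3→d17:-→d18:-→d19:-→d20:-→d21:-→d22:-→d23:-→d24:-→d25:-→d26:-→d27:-→d28:H4→d29:-→d30:H5→d31:-→d32:- -> H5
  lookup 171.51.149.248: bits 10101011001100111001010 walk d0:-→d1:-→d2:-→d3:-→d4:H1→d5:-→d6:-→d7:-→d8:-→d9:-→d10:-→d11:-→d12:-→d13:-→d14:-→d15:H5→d16:H3→d17:-→d18:-→d19:-→d20:-→d21:-→d22:-→d23:- -> H3
  add 138.244.0.0/16 -> H2 at depth 16
  del 171.50.0.0/15 (clear depth 15)
  lookup 171.51.148.241: bits 1010101100110011100101001111 walk d0:-→d1:-→d2:-→d3:-→d4:H1→d5:-→d6:-→d7:-→d8:-→d9:-→d10:-→d11:-→d12:-→d13:-→d14:-→d15:-→d16:H3→d17:-→d18:-→d19:-→d20:-→d21:-→d22:-→d23:-→d24:-→d25:-→d26:-→d27:-→d28:H4 -> H4
  del 171.51.148.240/28 (clear depth 28)
  lookup 171.51.19.166: bits 1010101100110011 walk d0:-→d1:-→d2:-→d3:-→d4:H1→d5:-→d6:-→d7:-→d8:-→d9:-→d10:-→d11:-→d12:-→d13:-→d14:-→d15:-→d16:H3 -> H3
  add 171.51.148.0/22 -> H4 at depth 22

== LOOKUPS ==
["H4","H0","H0","H0","H3","H0","H0","no-route","H5","H3","H4","H3"]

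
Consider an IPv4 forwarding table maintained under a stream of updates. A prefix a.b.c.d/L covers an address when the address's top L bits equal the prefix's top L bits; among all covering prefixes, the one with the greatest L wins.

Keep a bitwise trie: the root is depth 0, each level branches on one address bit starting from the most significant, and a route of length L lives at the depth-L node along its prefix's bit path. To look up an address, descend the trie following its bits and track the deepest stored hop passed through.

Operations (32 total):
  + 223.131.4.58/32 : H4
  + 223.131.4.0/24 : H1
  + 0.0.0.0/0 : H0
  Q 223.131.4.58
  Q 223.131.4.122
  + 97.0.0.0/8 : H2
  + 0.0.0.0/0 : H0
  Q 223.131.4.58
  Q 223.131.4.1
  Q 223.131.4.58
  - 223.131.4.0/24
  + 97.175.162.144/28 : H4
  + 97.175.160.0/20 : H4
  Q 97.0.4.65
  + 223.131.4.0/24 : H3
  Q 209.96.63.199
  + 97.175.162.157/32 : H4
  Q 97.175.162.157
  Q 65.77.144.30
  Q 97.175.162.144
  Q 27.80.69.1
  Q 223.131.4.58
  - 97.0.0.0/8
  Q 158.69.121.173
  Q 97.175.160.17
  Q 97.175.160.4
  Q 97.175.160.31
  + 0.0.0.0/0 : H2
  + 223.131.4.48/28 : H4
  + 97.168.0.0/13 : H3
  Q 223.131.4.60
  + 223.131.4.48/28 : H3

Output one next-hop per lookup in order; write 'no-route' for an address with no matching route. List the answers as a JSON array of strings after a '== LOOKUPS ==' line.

Process each operation:
  add 223.131.4.58/32 -> H4 at depth 32
  add 223.131.4.0/24 -> H1 at depth 24
  add 0.0.0.0/0 -> H0 at depth 0
  Q 223.131.4.58: descend 11011111100000110000010000111010 ; hops seen [H0,H1,H4] ; pick H4
  Q 223.131.4.122: descend 1101111110000011000001000 ; hops seen [H0,H1] ; pick H1
  add 97.0.0.0/8 -> H2 at depth 8
  add 0.0.0.0/0 -> H0 at depth 0
  Q 223.131.4.58: descend 11011111100000110000010000111010 ; hops seen [H0,H1,H4] ; pick H4
  Q 223.131.4.1: descend 11011111100000110000010000 ; hops seen [H0,H1] ; pick H1
  Q 223.131.4.58: descend 11011111100000110000010000111010 ; hops seen [H0,H1,H4] ; pick H4
  - 223.131.4.0/24 clear@24
  add 97.175.162.144/28 -> H4 at depth 28
  add 97.175.160.0/20 -> H4 at depth 20
  Q 97.0.4.65: descend 01100001 ; hops seen [H0,H2] ; pick H2
  add 223.131.4.0/24 -> H3 at depth 24
  Q 209.96.63.199: descend 1101 ; hops seen [H0] ; pick H0
  add 97.175.162.157/32 -> H4 at depth 32
  Q 97.175.162.157: descend 01100001101011111010001010011101 ; hops seen [H0,H2,H4,H4,H4] ; pick H4
  Q 65.77.144.30: descend 01 ; hops seen [H0] ; pick H0
  Q 97.175.162.144: descend 0110000110101111101000101001 ; hops seen [H0,H2,H4,H4] ; pick H4
  Q 27.80.69.1: descend 0 ; hops seen [H0] ; pick H0
  Q 223.131.4.58: descend 11011111100000110000010000111010 ; hops seen [H0,H3,H4] ; pick H4
  - 97.0.0.0/8 clear@8
  Q 158.69.121.173: descend 1 ; hops seen [H0] ; pick H0
  Q 97.175.160.17: descend 0110000110101111101000 ; hops seen [H0,H4] ; pick H4
  Q 97.175.160.4: descend 0110000110101111101000 ; hops seen [H0,H4] ; pick H4
  Q 97.175.160.31: descend 0110000110101111101000 ; hops seen [H0,H4] ; pick H4
  add 0.0.0.0/0 -> H2 at depth 0
  add 223.131.4.48/28 -> H4 at depth 28
  add 97.168.0.0/13 -> H3 at depth 13
  Q 223.131.4.60: descend 11011111100000110000010000111 ; hops seen [H2,H3,H4] ; pick H4
  add 223.131.4.48/28 -> H3 at depth 28

== LOOKUPS ==
["H4","H1","H4","H1","H4","H2","H0","H4","H0","H4","H0","H4","H0","H4","H4","H4","H4"]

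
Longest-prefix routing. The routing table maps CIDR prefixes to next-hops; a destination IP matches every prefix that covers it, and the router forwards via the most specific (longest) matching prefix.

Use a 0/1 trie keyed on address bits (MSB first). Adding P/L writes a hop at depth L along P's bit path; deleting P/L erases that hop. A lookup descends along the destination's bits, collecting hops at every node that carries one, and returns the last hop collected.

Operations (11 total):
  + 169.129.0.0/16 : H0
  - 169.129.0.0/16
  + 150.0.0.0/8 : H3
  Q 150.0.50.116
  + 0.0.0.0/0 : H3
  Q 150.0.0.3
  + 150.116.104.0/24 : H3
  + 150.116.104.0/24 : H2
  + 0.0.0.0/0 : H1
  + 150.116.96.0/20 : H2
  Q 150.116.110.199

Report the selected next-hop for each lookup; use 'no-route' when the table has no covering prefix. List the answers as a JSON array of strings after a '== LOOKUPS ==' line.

Process each operation:
  + 169.129.0.0/16 (H0) depth=16
  - 169.129.0.0/16 clear@16
  + 150.0.0.0/8 (H3) depth=8
  ? 150.0.50.116  path d0:-→d1:-→d2:-→d3:-→d4:-→d5:-→d6:-→d7:-→d8:H3  best=H3
  + 0.0.0.0/0 (H3) depth=0
  ? 150.0.0.3  path d0:H3→d1:-→d2:-→d3:-→d4:-→d5:-→d6:-→d7:-→d8:H3  best=H3
  + 150.116.104.0/24 (H3) depth=24
  + 150.116.104.0/24 (H2) depth=24
  + 0.0.0.0/0 (H1) depth=0
  + 150.116.96.0/20 (H2) depth=20
  ? 150.116.110.199  path d0:H1→d1:-→d2:-→d3:-→d4:-→d5:-→d6:-→d7:-→d8:H3→d9:-→d10:-→d11:-→d12:-→d13:-→d14:-→d15:-→d16:-→d17:-→d18:-→d19:-→d20:H2→d21:-  best=H2

== LOOKUPS ==
["H3","H3","H2"]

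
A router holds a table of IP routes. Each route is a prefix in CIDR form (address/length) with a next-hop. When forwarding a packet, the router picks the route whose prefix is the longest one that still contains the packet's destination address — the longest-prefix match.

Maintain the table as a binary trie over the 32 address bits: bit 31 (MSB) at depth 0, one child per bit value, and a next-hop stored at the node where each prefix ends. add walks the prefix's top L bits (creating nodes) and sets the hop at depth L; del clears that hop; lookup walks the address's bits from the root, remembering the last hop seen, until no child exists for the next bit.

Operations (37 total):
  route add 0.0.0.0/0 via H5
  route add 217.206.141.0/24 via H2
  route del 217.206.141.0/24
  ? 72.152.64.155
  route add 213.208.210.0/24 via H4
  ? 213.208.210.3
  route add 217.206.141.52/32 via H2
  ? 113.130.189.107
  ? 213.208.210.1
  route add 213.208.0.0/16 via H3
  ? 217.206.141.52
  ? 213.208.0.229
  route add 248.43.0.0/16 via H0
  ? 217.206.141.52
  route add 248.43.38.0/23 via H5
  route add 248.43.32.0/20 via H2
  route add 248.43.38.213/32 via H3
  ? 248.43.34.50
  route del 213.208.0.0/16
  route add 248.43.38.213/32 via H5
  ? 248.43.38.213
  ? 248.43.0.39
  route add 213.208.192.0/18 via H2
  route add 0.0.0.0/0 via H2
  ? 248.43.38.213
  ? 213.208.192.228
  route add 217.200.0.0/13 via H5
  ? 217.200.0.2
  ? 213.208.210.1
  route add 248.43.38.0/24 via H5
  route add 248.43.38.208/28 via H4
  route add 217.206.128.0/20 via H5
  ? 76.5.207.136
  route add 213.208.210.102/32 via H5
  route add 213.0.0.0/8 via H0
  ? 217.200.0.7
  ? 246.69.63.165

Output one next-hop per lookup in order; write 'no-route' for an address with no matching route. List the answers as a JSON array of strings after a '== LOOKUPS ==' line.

Apply in order:
  + 0.0.0.0/0 (H5) depth=0
  + 217.206.141.0/24 (H2) depth=24
  - 217.206.141.0/24 clear@24
  ? 72.152.64.155  path d0:H5  best=H5
  + 213.208.210.0/24 (H4) depth=24
  ? 213.208.210.3  path d0:H5→d1:-→d2:-→d3:-→d4:-→d5:-→d6:-→d7:-→d8:-→d9:-→d10:-→d11:-→d12:-→d13:-→d14:-→d15:-→d16:-→d17:-→d18:-→d19:-→d20:-→d21:-→d22:-→d23:-→d24:H4  best=H4
  + 217.206.141.52/32 (H2) depth=32
  ? 113.130.189.107  path d0:H5  best=H5
  ? 213.208.210.1  path d0:H5→d1:-→d2:-→d3:-→d4:-→d5:-→d6:-→d7:-→d8:-→d9:-→d10:-→d11:-→d12:-→d13:-→d14:-→d15:-→d16:-→d17:-→d18:-→d19:-→d20:-→d21:-→d22:-→d23:-→d24:H4  best=H4
  + 213.208.0.0/16 (H3) depth=16
  ? 217.206.141.52  path d0:H5→d1:-→d2:-→d3:-→d4:-→d5:-→d6:-→d7:-→d8:-→d9:-→d10:-→d11:-→d12:-→d13:-→d14:-→d15:-→d16:-→d17:-→d18:-→d19:-→d20:-→d21:-→d22:-→d23:-→d24:-→d25:-→d26:-→d27:-→d28:-→d29:-→d30:-→d31:-→d32:H2  best=H2
  ? 213.208.0.229  path d0:H5→d1:-→d2:-→d3:-→d4:-→d5:-→d6:-→d7:-→d8:-→d9:-→d10:-→d11:-→d12:-→d13:-→d14:-→d15:-→d16:H3  best=H3
  + 248.43.0.0/16 (H0) depth=16
  ? 217.206.141.52  path d0:H5→d1:-→d2:-→d3:-→d4:-→d5:-→d6:-→d7:-→d8:-→d9:-→d10:-→d11:-→d12:-→d13:-→d14:-→d15:-→d16:-→d17:-→d18:-→d19:-→d20:-→d21:-→d22:-→d23:-→d24:-→d25:-→d26:-→d27:-→d28:-→d29:-→d30:-→d31:-→d32:H2  best=H2
  + 248.43.38.0/23 (H5) depth=23
  + 248.43.32.0/20 (H2) depth=20
  + 248.43.38.213/32 (H3) depth=32
  ? 248.43.34.50  path d0:H5→d1:-→d2:-→d3:-→d4:-→d5:-→d6:-→d7:-→d8:-→d9:-→d10:-→d11:-→d12:-→d13:-→d14:-→d15:-→d16:H0→d17:-→d18:-→d19:-→d20:H2→d21:-  best=H2
  - 213.208.0.0/16 clear@16
  + 248.43.38.213/32 (H5) depth=32
  ? 248.43.38.213  path d0:H5→d1:-→d2:-→d3:-→d4:-→d5:-→d6:-→d7:-→d8:-→d9:-→d10:-→d11:-→d12:-→d13:-→d14:-→d15:-→d16:H0→d17:-→d18:-→d19:-→d20:H2→d21:-→d22:-→d23:H5→d24:-→d25:-→d26:-→d27:-→d28:-→d29:-→d30:-→d31:-→d32:H5  best=H5
  ? 248.43.0.39  path d0:H5→d1:-→d2:-→d3:-→d4:-→d5:-→d6:-→d7:-→d8:-→d9:-→d10:-→d11:-→d12:-→d13:-→d14:-→d15:-→d16:H0→d17:-→d18:-  best=H0
  + 213.208.192.0/18 (H2) depth=18
  + 0.0.0.0/0 (H2) depth=0
  ? 248.43.38.213  path d0:H2→d1:-→d2:-→d3:-→d4:-→d5:-→d6:-→d7:-→d8:-→d9:-→d10:-→d11:-→d12:-→d13:-→d14:-→d15:-→d16:H0→d17:-→d18:-→d19:-→d20:H2→d21:-→d22:-→d23:H5→d24:-→d25:-→d26:-→d27:-→d28:-→d29:-→d30:-→d31:-→d32:H5  best=H5
  ? 213.208.192.228  path d0:H2→d1:-→d2:-→d3:-→d4:-→d5:-→d6:-→d7:-→d8:-→d9:-→d10:-→d11:-→d12:-→d13:-→d14:-→d15:-→d16:-→d17:-→d18:H2→d19:-  best=H2
  + 217.200.0.0/13 (H5) depth=13
  ? 217.200.0.2  path d0:H2→d1:-→d2:-→d3:-→d4:-→d5:-→d6:-→d7:-→d8:-→d9:-→d10:-→d11:-→d12:-→d13:H5  best=H5
  ? 213.208.210.1  path d0:H2→d1:-→d2:-→d3:-→d4:-→d5:-→d6:-→d7:-→d8:-→d9:-→d10:-→d11:-→d12:-→d13:-→d14:-→d15:-→d16:-→d17:-→d18:H2→d19:-→d20:-→d21:-→d22:-→d23:-→d24:H4  best=H4
  + 248.43.38.0/24 (H5) depth=24
  + 248.43.38.208/28 (H4) depth=28
  + 217.206.128.0/20 (H5) depth=20
  ? 76.5.207.136  path d0:H2  best=H2
  + 213.208.210.102/32 (H5) depth=32
  + 213.0.0.0/8 (H0) depth=8
  ? 217.200.0.7  path d0:H2→d1:-→d2:-→d3:-→d4:-→d5:-→d6:-→d7:-→d8:-→d9:-→d10:-→d11:-→d12:-→d13:H5  best=H5
  ? 246.69.63.165  path d0:H2→d1:-→d2:-→d3:-→d4:-  best=H2

== LOOKUPS ==
["H5","H4","H5","H4","H2","H3","H2","H2","H5","H0","H5","H2","H5","H4","H2","H5","H2"]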